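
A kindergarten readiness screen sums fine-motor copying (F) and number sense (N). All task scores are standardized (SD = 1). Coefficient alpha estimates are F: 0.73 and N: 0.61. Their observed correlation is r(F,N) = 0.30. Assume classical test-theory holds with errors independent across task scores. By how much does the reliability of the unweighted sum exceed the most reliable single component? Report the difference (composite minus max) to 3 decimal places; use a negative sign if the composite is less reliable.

0.016

Var(sum) = 2 + 0.6 = 2.6; true-score variance = 1.34 + 0.6 = 1.94; composite reliability = 0.7462.
Max component reliability = 0.7300.
Difference = 0.7462 − 0.7300 = 0.016.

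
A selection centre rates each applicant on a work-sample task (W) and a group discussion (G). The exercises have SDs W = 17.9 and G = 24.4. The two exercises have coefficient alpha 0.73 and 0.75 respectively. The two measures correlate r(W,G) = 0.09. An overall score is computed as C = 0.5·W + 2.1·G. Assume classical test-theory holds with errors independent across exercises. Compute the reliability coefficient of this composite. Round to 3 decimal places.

0.757

Var(C) = 0.5²·17.9² + 2.1²·24.4² + 2·[1.05·17.9·24.4·0.09] = 2705.64 + 82.5476 = 2788.19.
Because errors are independent across components, Cov(Tᵢ,Tⱼ) = Cov(Xᵢ,Xⱼ); the off-diagonal part of the true-score variance is the same as above.
True-score variance = [0.5²·17.9²·0.73 + 2.1²·24.4²·0.75] + 82.5476 = 2027.63 + 82.5476 = 2110.18.
Reliability = 2110.18 / 2788.19 = 0.757.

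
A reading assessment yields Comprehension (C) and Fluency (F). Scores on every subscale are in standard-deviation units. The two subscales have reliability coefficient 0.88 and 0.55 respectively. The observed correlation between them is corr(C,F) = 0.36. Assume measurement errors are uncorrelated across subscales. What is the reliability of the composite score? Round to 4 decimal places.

0.7904

Var(C+F) = 2 + 2·[0.36] = 2 + 0.72 = 2.72.
With uncorrelated errors the cross-covariances are all true-score covariance, so they carry over unchanged; only the diagonal terms shrink to ρᵢσᵢ².
True-score variance = [0.88 + 0.55] + 0.72 = 1.43 + 0.72 = 2.15.
Reliability = 2.15 / 2.72 = 0.7904.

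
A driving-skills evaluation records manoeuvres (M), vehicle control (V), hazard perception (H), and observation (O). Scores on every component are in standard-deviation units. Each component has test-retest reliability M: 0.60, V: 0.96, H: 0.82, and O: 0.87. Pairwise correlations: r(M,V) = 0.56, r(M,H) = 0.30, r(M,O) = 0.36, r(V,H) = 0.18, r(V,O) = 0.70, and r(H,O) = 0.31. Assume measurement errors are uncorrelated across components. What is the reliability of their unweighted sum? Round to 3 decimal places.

Var(M+V+H+O) = 4 + 2·[0.56 + 0.30 + 0.36 + 0.18 + 0.70 + 0.31] = 4 + 4.82 = 8.82.
With uncorrelated errors the cross-covariances are all true-score covariance, so they carry over unchanged; only the diagonal terms shrink to ρᵢσᵢ².
True-score variance = [0.60 + 0.96 + 0.82 + 0.87] + 4.82 = 3.25 + 4.82 = 8.07.
Reliability = 8.07 / 8.82 = 0.915.

0.915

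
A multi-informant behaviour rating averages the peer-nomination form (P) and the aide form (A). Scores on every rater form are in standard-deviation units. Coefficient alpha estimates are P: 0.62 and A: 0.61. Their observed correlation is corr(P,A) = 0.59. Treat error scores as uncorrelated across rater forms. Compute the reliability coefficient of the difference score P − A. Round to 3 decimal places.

Var(P−A) = 1 + 1 − 2·0.59 = 2 − 1.18 = 0.82.
Under uncorrelated errors the observed covariances equal the true-score covariances, so only the own-variance terms attenuate.
True-score variance = [0.62 + 0.61] − 1.18 = 1.23 − 1.18 = 0.05.
Reliability = 0.05 / 0.82 = 0.061.

0.061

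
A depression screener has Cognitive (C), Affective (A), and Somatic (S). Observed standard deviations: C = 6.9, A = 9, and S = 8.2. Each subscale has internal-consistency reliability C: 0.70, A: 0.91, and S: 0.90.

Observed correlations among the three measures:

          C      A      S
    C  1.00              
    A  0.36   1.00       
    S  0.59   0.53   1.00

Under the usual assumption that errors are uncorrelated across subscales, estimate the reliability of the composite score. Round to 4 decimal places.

0.9266

Var(C+A+S) = 6.9² + 9² + 8.2² + 2·[6.9·9·0.36 + 6.9·8.2·0.59 + 9·8.2·0.53] = 195.85 + 189.704 = 385.554.
Under uncorrelated errors the observed covariances equal the true-score covariances, so only the own-variance terms attenuate.
True-score variance = [6.9²·0.70 + 9²·0.91 + 8.2²·0.90] + 189.704 = 167.553 + 189.704 = 357.257.
Reliability = 357.257 / 385.554 = 0.9266.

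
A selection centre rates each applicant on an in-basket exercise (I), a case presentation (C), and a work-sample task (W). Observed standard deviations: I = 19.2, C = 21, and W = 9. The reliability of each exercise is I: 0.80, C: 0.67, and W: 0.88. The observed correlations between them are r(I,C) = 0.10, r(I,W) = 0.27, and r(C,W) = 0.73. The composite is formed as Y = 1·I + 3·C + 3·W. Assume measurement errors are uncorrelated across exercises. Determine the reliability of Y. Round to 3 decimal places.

Var(Y) = 19.2² + 3²·21² + 3²·9² + 2·[3·19.2·21·0.10 + 3·19.2·9·0.27 + 9·21·9·0.73] = 5066.64 + 3005.32 = 8071.96.
Because errors are independent across components, Cov(Tᵢ,Tⱼ) = Cov(Xᵢ,Xⱼ); the off-diagonal part of the true-score variance is the same as above.
True-score variance = [19.2²·0.80 + 3²·21²·0.67 + 3²·9²·0.88] + 3005.32 = 3595.66 + 3005.32 = 6600.98.
Reliability = 6600.98 / 8071.96 = 0.818.

0.818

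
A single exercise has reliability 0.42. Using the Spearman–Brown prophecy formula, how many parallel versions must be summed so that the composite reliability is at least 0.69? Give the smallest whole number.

k ≥ ρ*(1−ρ₁)/(ρ₁(1−ρ*)) = 0.69·0.58 / (0.42·0.31) = 3.074.
Smallest integer k = 4.

4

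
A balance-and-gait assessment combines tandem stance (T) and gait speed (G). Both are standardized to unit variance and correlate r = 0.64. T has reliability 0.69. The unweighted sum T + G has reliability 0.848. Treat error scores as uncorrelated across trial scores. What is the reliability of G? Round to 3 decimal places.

Var(T+G) = 2 + 2·0.64 = 3.280.
True-score variance = ρ_T + ρ_G + 2·0.64, so 0.848 = (0.69 + ρ_G + 1.28) / 3.280.
ρ_G = 0.848·3.280 − 0.69 − 1.28 = 0.811.

0.811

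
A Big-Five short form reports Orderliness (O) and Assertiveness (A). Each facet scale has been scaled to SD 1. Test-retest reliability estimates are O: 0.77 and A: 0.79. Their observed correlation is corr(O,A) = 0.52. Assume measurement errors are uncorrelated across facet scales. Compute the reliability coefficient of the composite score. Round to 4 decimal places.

0.8553

Var(O+A) = 2 + 2·[0.52] = 2 + 1.04 = 3.04.
With uncorrelated errors the cross-covariances are all true-score covariance, so they carry over unchanged; only the diagonal terms shrink to ρᵢσᵢ².
True-score variance = [0.77 + 0.79] + 1.04 = 1.56 + 1.04 = 2.6.
Reliability = 2.6 / 3.04 = 0.8553.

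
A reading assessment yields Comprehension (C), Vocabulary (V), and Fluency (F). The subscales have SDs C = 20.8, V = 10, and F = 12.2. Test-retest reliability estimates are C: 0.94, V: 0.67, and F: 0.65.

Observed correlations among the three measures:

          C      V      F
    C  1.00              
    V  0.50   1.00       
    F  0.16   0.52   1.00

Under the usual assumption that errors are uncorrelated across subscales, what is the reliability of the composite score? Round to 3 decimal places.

Var(C+V+F) = 20.8² + 10² + 12.2² + 2·[20.8·10·0.50 + 20.8·12.2·0.16 + 10·12.2·0.52] = 681.48 + 416.083 = 1097.56.
Under uncorrelated errors the observed covariances equal the true-score covariances, so only the own-variance terms attenuate.
True-score variance = [20.8²·0.94 + 10²·0.67 + 12.2²·0.65] + 416.083 = 570.428 + 416.083 = 986.511.
Reliability = 986.511 / 1097.56 = 0.899.

0.899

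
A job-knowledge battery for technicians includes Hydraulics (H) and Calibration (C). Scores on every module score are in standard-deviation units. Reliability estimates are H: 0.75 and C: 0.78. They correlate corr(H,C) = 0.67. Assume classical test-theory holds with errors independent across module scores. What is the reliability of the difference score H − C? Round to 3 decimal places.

0.288

Var(H−C) = 1 + 1 − 2·0.67 = 2 − 1.34 = 0.66.
Under uncorrelated errors the observed covariances equal the true-score covariances, so only the own-variance terms attenuate.
True-score variance = [0.75 + 0.78] − 1.34 = 1.53 − 1.34 = 0.19.
Reliability = 0.19 / 0.66 = 0.288.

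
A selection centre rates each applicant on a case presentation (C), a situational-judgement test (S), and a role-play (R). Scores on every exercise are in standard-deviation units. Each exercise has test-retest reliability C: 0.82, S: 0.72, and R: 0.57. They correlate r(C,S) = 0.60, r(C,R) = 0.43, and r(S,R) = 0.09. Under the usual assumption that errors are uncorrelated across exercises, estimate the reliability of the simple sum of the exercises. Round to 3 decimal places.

0.830

Var(C+S+R) = 3 + 2·[0.60 + 0.43 + 0.09] = 3 + 2.24 = 5.24.
With uncorrelated errors the cross-covariances are all true-score covariance, so they carry over unchanged; only the diagonal terms shrink to ρᵢσᵢ².
True-score variance = [0.82 + 0.72 + 0.57] + 2.24 = 2.11 + 2.24 = 4.35.
Reliability = 4.35 / 5.24 = 0.830.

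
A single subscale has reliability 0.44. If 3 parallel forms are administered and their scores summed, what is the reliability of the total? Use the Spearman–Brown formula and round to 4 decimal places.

ρ_k = kρ / (1 + (k−1)ρ) = 3·0.44 / (1 + 2·0.44) = 1.320 / 1.880 = 0.7021.

0.7021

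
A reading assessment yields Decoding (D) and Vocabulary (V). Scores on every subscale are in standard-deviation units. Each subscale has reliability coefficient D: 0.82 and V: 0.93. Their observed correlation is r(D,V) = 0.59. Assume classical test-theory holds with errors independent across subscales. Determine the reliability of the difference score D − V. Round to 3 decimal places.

Var(D−V) = 1 + 1 − 2·0.59 = 2 − 1.18 = 0.82.
Under uncorrelated errors the observed covariances equal the true-score covariances, so only the own-variance terms attenuate.
True-score variance = [0.82 + 0.93] − 1.18 = 1.75 − 1.18 = 0.57.
Reliability = 0.57 / 0.82 = 0.695.

0.695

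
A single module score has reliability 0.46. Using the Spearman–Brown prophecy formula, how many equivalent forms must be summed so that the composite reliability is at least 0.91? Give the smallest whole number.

12

k ≥ ρ*(1−ρ₁)/(ρ₁(1−ρ*)) = 0.91·0.54 / (0.46·0.09) = 11.870.
Smallest integer k = 12.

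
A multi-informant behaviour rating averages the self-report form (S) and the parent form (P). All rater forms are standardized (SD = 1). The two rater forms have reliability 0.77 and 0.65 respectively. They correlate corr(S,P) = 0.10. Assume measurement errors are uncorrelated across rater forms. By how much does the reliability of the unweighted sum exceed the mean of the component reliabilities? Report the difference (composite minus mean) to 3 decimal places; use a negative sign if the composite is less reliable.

Var(sum) = 2 + 0.2 = 2.2; true-score variance = 1.42 + 0.2 = 1.62; composite reliability = 0.7364.
Mean component reliability = 0.7100.
Difference = 0.7364 − 0.7100 = 0.026.

0.026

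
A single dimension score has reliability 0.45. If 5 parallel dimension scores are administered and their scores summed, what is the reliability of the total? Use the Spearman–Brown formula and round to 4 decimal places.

ρ_k = kρ / (1 + (k−1)ρ) = 5·0.45 / (1 + 4·0.45) = 2.250 / 2.800 = 0.8036.

0.8036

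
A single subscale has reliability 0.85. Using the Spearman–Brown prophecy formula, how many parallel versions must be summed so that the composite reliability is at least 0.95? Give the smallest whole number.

k ≥ ρ*(1−ρ₁)/(ρ₁(1−ρ*)) = 0.95·0.15 / (0.85·0.05) = 3.353.
Smallest integer k = 4.

4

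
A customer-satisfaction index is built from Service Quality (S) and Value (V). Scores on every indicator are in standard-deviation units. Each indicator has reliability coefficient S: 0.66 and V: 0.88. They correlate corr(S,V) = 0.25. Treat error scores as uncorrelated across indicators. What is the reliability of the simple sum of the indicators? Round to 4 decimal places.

Var(S+V) = 2 + 2·[0.25] = 2 + 0.5 = 2.5.
With uncorrelated errors the cross-covariances are all true-score covariance, so they carry over unchanged; only the diagonal terms shrink to ρᵢσᵢ².
True-score variance = [0.66 + 0.88] + 0.5 = 1.54 + 0.5 = 2.04.
Reliability = 2.04 / 2.5 = 0.8160.

0.8160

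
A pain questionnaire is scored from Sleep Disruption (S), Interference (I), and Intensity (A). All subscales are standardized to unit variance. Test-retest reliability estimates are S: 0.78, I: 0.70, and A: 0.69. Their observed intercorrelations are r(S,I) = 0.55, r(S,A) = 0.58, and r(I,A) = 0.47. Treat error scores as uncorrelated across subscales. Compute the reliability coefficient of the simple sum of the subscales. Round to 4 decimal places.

Var(S+I+A) = 3 + 2·[0.55 + 0.58 + 0.47] = 3 + 3.2 = 6.2.
Because errors are independent across components, Cov(Tᵢ,Tⱼ) = Cov(Xᵢ,Xⱼ); the off-diagonal part of the true-score variance is the same as above.
True-score variance = [0.78 + 0.70 + 0.69] + 3.2 = 2.17 + 3.2 = 5.37.
Reliability = 5.37 / 6.2 = 0.8661.

0.8661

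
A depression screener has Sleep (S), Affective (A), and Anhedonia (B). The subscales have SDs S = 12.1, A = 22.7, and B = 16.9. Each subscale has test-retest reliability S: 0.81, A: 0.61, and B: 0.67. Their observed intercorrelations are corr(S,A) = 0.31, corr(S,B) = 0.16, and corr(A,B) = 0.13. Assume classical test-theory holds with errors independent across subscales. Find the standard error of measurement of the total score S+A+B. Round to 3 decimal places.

Var(total) = 947.31 + 335.476 = 1282.79.
True-score variance = 624.278 + 335.476 = 959.754, so reliability = 0.7482.
Error variance = 1282.79 − 959.754 = 323.032; SEM = √323.032 = 17.973.

17.973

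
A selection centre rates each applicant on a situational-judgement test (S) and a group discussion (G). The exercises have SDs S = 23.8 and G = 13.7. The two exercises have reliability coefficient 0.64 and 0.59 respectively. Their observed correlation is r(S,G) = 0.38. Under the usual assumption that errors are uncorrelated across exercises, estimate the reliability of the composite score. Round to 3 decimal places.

0.720

Var(S+G) = 23.8² + 13.7² + 2·[23.8·13.7·0.38] = 754.13 + 247.806 = 1001.94.
Because errors are independent across components, Cov(Tᵢ,Tⱼ) = Cov(Xᵢ,Xⱼ); the off-diagonal part of the true-score variance is the same as above.
True-score variance = [23.8²·0.64 + 13.7²·0.59] + 247.806 = 473.259 + 247.806 = 721.064.
Reliability = 721.064 / 1001.94 = 0.720.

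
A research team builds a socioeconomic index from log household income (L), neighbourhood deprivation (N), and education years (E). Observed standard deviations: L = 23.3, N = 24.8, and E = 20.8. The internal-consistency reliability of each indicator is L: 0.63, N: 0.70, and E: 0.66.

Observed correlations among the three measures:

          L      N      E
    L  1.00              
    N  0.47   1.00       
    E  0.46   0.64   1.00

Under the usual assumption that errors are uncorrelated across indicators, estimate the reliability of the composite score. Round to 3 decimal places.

0.836

Var(L+N+E) = 23.3² + 24.8² + 20.8² + 2·[23.3·24.8·0.47 + 23.3·20.8·0.46 + 24.8·20.8·0.64] = 1590.57 + 1649.31 = 3239.88.
Under uncorrelated errors the observed covariances equal the true-score covariances, so only the own-variance terms attenuate.
True-score variance = [23.3²·0.63 + 24.8²·0.70 + 20.8²·0.66] + 1649.31 = 1058.09 + 1649.31 = 2707.4.
Reliability = 2707.4 / 3239.88 = 0.836.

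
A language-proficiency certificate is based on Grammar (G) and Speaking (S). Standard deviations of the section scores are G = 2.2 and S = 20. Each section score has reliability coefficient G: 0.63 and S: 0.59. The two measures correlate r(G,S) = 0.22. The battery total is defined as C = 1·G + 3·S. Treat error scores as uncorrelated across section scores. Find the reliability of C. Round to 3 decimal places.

Var(C) = 2.2² + 3²·20² + 2·[3·2.2·20·0.22] = 3604.84 + 58.08 = 3662.92.
With uncorrelated errors the cross-covariances are all true-score covariance, so they carry over unchanged; only the diagonal terms shrink to ρᵢσᵢ².
True-score variance = [2.2²·0.63 + 3²·20²·0.59] + 58.08 = 2127.05 + 58.08 = 2185.13.
Reliability = 2185.13 / 3662.92 = 0.597.

0.597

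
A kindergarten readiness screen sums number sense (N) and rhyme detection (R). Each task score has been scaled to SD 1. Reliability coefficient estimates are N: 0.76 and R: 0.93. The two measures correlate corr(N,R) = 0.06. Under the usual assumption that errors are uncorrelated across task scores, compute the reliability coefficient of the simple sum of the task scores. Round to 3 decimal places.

0.854

Var(N+R) = 2 + 2·[0.06] = 2 + 0.12 = 2.12.
With uncorrelated errors the cross-covariances are all true-score covariance, so they carry over unchanged; only the diagonal terms shrink to ρᵢσᵢ².
True-score variance = [0.76 + 0.93] + 0.12 = 1.69 + 0.12 = 1.81.
Reliability = 1.81 / 2.12 = 0.854.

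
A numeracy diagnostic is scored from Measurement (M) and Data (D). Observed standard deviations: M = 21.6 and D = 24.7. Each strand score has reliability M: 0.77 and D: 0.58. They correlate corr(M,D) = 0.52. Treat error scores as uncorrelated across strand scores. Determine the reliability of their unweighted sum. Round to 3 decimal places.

0.777

Var(M+D) = 21.6² + 24.7² + 2·[21.6·24.7·0.52] = 1076.65 + 554.861 = 1631.51.
With uncorrelated errors the cross-covariances are all true-score covariance, so they carry over unchanged; only the diagonal terms shrink to ρᵢσᵢ².
True-score variance = [21.6²·0.77 + 24.7²·0.58] + 554.861 = 713.103 + 554.861 = 1267.96.
Reliability = 1267.96 / 1631.51 = 0.777.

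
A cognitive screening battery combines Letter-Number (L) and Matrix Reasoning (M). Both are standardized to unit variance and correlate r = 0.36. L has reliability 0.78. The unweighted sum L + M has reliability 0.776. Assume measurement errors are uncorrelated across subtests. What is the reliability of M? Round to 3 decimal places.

Var(L+M) = 2 + 2·0.36 = 2.720.
True-score variance = ρ_L + ρ_M + 2·0.36, so 0.776 = (0.78 + ρ_M + 0.72) / 2.720.
ρ_M = 0.776·2.720 − 0.78 − 0.72 = 0.611.

0.611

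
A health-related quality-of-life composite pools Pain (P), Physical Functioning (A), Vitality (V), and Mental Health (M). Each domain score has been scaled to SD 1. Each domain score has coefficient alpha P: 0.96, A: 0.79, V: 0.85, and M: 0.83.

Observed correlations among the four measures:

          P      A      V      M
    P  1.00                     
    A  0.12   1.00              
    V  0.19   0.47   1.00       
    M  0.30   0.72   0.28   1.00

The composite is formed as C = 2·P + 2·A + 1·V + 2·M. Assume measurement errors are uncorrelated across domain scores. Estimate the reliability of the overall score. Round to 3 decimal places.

Var(C) = 2² + 2² + 1 + 2² + 2·[4·0.12 + 2·0.19 + 4·0.30 + 2·0.47 + 4·0.72 + 2·0.28] = 13 + 12.88 = 25.88.
With uncorrelated errors the cross-covariances are all true-score covariance, so they carry over unchanged; only the diagonal terms shrink to ρᵢσᵢ².
True-score variance = [2²·0.96 + 2²·0.79 + 0.85 + 2²·0.83] + 12.88 = 11.17 + 12.88 = 24.05.
Reliability = 24.05 / 25.88 = 0.929.

0.929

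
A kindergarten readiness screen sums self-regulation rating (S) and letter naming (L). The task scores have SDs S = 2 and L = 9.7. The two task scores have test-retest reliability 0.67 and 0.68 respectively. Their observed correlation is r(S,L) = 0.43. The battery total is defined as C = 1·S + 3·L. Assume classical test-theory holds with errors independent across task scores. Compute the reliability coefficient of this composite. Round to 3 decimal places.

0.698

Var(C) = 2² + 3²·9.7² + 2·[3·2·9.7·0.43] = 850.81 + 50.052 = 900.862.
Under uncorrelated errors the observed covariances equal the true-score covariances, so only the own-variance terms attenuate.
True-score variance = [2²·0.67 + 3²·9.7²·0.68] + 50.052 = 578.511 + 50.052 = 628.563.
Reliability = 628.563 / 900.862 = 0.698.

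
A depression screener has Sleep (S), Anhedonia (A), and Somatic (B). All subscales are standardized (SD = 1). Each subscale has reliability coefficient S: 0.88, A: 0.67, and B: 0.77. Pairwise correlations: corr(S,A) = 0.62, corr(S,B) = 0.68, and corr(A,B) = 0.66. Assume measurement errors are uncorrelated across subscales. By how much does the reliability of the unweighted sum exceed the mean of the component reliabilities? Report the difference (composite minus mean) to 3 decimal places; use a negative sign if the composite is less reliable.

Var(sum) = 3 + 3.92 = 6.92; true-score variance = 2.32 + 3.92 = 6.24; composite reliability = 0.9017.
Mean component reliability = 0.7733.
Difference = 0.9017 − 0.7733 = 0.128.

0.128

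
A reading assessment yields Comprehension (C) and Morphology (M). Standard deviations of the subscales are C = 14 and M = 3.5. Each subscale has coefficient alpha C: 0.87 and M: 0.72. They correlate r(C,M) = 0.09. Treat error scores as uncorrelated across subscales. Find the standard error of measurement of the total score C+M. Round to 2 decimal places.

Var(total) = 208.25 + 8.82 = 217.07.
True-score variance = 179.34 + 8.82 = 188.16, so reliability = 0.8668.
Error variance = 217.07 − 188.16 = 28.91; SEM = √28.91 = 5.38.

5.38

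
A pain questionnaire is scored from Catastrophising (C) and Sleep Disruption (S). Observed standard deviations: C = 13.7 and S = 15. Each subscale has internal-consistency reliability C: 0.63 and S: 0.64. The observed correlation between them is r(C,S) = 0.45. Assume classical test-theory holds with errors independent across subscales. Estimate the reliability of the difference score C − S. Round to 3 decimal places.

0.339

Var(C−S) = 13.7² + 15² − 2·13.7·15·0.45 = 412.69 − 184.95 = 227.74.
Because errors are independent across components, Cov(Tᵢ,Tⱼ) = Cov(Xᵢ,Xⱼ); the off-diagonal part of the true-score variance is the same as above.
True-score variance = [13.7²·0.63 + 15²·0.64] − 184.95 = 262.245 − 184.95 = 77.2947.
Reliability = 77.2947 / 227.74 = 0.339.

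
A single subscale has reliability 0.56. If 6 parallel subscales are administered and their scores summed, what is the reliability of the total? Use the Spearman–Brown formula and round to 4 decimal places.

0.8842

ρ_k = kρ / (1 + (k−1)ρ) = 6·0.56 / (1 + 5·0.56) = 3.360 / 3.800 = 0.8842.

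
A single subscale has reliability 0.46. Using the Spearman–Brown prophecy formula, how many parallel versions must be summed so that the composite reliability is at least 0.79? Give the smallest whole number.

k ≥ ρ*(1−ρ₁)/(ρ₁(1−ρ*)) = 0.79·0.54 / (0.46·0.21) = 4.416.
Smallest integer k = 5.

5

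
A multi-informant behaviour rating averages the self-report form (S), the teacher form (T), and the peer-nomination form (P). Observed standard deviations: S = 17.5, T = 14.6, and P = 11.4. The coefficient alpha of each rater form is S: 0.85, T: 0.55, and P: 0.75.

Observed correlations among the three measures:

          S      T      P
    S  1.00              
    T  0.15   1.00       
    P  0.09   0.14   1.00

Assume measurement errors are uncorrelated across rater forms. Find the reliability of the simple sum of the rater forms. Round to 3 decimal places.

Var(S+T+P) = 17.5² + 14.6² + 11.4² + 2·[17.5·14.6·0.15 + 17.5·11.4·0.09 + 14.6·11.4·0.14] = 649.37 + 159.163 = 808.533.
Because errors are independent across components, Cov(Tᵢ,Tⱼ) = Cov(Xᵢ,Xⱼ); the off-diagonal part of the true-score variance is the same as above.
True-score variance = [17.5²·0.85 + 14.6²·0.55 + 11.4²·0.75] + 159.163 = 475.021 + 159.163 = 634.184.
Reliability = 634.184 / 808.533 = 0.784.

0.784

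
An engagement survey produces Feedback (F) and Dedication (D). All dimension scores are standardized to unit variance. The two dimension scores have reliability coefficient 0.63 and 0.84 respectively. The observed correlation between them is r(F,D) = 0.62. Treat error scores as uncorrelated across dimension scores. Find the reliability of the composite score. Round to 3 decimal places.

Var(F+D) = 2 + 2·[0.62] = 2 + 1.24 = 3.24.
With uncorrelated errors the cross-covariances are all true-score covariance, so they carry over unchanged; only the diagonal terms shrink to ρᵢσᵢ².
True-score variance = [0.63 + 0.84] + 1.24 = 1.47 + 1.24 = 2.71.
Reliability = 2.71 / 3.24 = 0.836.

0.836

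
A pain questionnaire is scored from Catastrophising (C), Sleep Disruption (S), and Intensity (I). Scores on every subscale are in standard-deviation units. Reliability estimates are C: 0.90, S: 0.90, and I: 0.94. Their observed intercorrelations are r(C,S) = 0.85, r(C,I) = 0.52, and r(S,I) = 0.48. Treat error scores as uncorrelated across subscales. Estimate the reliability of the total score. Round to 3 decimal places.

Var(C+S+I) = 3 + 2·[0.85 + 0.52 + 0.48] = 3 + 3.7 = 6.7.
Because errors are independent across components, Cov(Tᵢ,Tⱼ) = Cov(Xᵢ,Xⱼ); the off-diagonal part of the true-score variance is the same as above.
True-score variance = [0.90 + 0.90 + 0.94] + 3.7 = 2.74 + 3.7 = 6.44.
Reliability = 6.44 / 6.7 = 0.961.

0.961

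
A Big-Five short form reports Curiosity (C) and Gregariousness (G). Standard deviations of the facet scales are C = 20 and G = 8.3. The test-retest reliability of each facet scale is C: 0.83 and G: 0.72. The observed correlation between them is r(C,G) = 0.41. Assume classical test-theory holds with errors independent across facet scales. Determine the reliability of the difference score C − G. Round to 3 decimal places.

0.738

Var(C−G) = 20² + 8.3² − 2·20·8.3·0.41 = 468.89 − 136.12 = 332.77.
Because errors are independent across components, Cov(Tᵢ,Tⱼ) = Cov(Xᵢ,Xⱼ); the off-diagonal part of the true-score variance is the same as above.
True-score variance = [20²·0.83 + 8.3²·0.72] − 136.12 = 381.601 − 136.12 = 245.481.
Reliability = 245.481 / 332.77 = 0.738.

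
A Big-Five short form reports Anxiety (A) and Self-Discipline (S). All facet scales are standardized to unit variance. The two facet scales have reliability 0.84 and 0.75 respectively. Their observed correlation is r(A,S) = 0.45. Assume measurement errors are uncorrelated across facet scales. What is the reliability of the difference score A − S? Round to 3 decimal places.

0.627

Var(A−S) = 1 + 1 − 2·0.45 = 2 − 0.9 = 1.1.
Because errors are independent across components, Cov(Tᵢ,Tⱼ) = Cov(Xᵢ,Xⱼ); the off-diagonal part of the true-score variance is the same as above.
True-score variance = [0.84 + 0.75] − 0.9 = 1.59 − 0.9 = 0.69.
Reliability = 0.69 / 1.1 = 0.627.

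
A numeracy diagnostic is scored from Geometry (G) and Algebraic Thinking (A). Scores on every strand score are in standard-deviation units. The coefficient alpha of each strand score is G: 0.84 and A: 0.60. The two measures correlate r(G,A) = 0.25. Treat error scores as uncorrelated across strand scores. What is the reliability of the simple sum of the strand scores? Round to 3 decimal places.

0.776

Var(G+A) = 2 + 2·[0.25] = 2 + 0.5 = 2.5.
With uncorrelated errors the cross-covariances are all true-score covariance, so they carry over unchanged; only the diagonal terms shrink to ρᵢσᵢ².
True-score variance = [0.84 + 0.60] + 0.5 = 1.44 + 0.5 = 1.94.
Reliability = 1.94 / 2.5 = 0.776.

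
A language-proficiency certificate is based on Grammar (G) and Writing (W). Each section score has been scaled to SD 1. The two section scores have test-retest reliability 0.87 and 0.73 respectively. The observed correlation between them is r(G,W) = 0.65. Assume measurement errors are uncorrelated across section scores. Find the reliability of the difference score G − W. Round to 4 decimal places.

0.4286

Var(G−W) = 1 + 1 − 2·0.65 = 2 − 1.3 = 0.7.
Under uncorrelated errors the observed covariances equal the true-score covariances, so only the own-variance terms attenuate.
True-score variance = [0.87 + 0.73] − 1.3 = 1.6 − 1.3 = 0.3.
Reliability = 0.3 / 0.7 = 0.4286.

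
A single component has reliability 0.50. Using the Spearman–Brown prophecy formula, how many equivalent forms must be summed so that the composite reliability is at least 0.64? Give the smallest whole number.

k ≥ ρ*(1−ρ₁)/(ρ₁(1−ρ*)) = 0.64·0.50 / (0.50·0.36) = 1.778.
Smallest integer k = 2.

2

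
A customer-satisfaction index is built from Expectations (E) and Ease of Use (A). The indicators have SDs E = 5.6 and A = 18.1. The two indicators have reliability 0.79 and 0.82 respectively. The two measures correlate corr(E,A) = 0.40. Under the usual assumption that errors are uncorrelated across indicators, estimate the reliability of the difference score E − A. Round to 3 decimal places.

0.764

Var(E−A) = 5.6² + 18.1² − 2·5.6·18.1·0.40 = 358.97 − 81.088 = 277.882.
Under uncorrelated errors the observed covariances equal the true-score covariances, so only the own-variance terms attenuate.
True-score variance = [5.6²·0.79 + 18.1²·0.82] − 81.088 = 293.415 − 81.088 = 212.327.
Reliability = 212.327 / 277.882 = 0.764.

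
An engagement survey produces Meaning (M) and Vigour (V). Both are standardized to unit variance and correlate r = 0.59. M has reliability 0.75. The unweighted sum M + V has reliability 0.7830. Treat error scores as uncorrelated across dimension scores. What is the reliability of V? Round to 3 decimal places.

Var(M+V) = 2 + 2·0.59 = 3.180.
True-score variance = ρ_M + ρ_V + 2·0.59, so 0.7830 = (0.75 + ρ_V + 1.18) / 3.180.
ρ_V = 0.7830·3.180 − 0.75 − 1.18 = 0.560.

0.560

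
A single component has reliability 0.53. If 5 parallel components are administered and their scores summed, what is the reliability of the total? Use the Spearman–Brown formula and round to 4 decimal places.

ρ_k = kρ / (1 + (k−1)ρ) = 5·0.53 / (1 + 4·0.53) = 2.650 / 3.120 = 0.8494.

0.8494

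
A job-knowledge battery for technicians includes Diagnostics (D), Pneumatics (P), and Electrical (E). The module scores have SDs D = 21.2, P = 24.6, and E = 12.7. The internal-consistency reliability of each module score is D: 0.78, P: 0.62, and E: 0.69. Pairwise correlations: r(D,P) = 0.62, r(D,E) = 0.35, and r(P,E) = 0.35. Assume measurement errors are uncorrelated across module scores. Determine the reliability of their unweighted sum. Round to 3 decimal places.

Var(D+P+E) = 21.2² + 24.6² + 12.7² + 2·[21.2·24.6·0.62 + 21.2·12.7·0.35 + 24.6·12.7·0.35] = 1215.89 + 1053.85 = 2269.74.
Because errors are independent across components, Cov(Tᵢ,Tⱼ) = Cov(Xᵢ,Xⱼ); the off-diagonal part of the true-score variance is the same as above.
True-score variance = [21.2²·0.78 + 24.6²·0.62 + 12.7²·0.69] + 1053.85 = 837.053 + 1053.85 = 1890.9.
Reliability = 1890.9 / 2269.74 = 0.833.

0.833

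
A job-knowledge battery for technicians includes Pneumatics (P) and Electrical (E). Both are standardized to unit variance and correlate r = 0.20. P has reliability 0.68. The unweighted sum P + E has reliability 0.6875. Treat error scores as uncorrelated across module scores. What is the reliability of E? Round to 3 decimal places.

Var(P+E) = 2 + 2·0.20 = 2.400.
True-score variance = ρ_P + ρ_E + 2·0.20, so 0.6875 = (0.68 + ρ_E + 0.40) / 2.400.
ρ_E = 0.6875·2.400 − 0.68 − 0.40 = 0.570.

0.570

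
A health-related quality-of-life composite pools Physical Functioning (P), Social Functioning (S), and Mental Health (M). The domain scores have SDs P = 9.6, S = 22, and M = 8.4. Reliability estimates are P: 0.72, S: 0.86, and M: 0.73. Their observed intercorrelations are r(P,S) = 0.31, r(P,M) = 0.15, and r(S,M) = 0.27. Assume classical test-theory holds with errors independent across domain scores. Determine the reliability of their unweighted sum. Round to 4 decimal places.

0.8751

Var(P+S+M) = 9.6² + 22² + 8.4² + 2·[9.6·22·0.31 + 9.6·8.4·0.15 + 22·8.4·0.27] = 646.72 + 254.928 = 901.648.
Under uncorrelated errors the observed covariances equal the true-score covariances, so only the own-variance terms attenuate.
True-score variance = [9.6²·0.72 + 22²·0.86 + 8.4²·0.73] + 254.928 = 534.104 + 254.928 = 789.032.
Reliability = 789.032 / 901.648 = 0.8751.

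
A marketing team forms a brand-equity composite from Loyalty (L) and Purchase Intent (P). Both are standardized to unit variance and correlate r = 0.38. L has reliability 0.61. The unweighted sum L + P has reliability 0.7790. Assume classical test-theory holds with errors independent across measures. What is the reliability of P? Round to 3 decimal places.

0.780

Var(L+P) = 2 + 2·0.38 = 2.760.
True-score variance = ρ_L + ρ_P + 2·0.38, so 0.7790 = (0.61 + ρ_P + 0.76) / 2.760.
ρ_P = 0.7790·2.760 − 0.61 − 0.76 = 0.780.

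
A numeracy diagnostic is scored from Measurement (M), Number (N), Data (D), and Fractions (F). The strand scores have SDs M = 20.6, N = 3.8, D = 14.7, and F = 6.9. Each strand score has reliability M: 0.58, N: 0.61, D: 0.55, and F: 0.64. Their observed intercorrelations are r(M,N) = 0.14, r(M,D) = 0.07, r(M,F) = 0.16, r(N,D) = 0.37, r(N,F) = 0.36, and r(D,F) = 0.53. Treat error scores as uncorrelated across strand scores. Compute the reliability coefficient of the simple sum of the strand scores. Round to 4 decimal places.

Var(M+N+D+F) = 20.6² + 3.8² + 14.7² + 6.9² + 2·[20.6·3.8·0.14 + 20.6·14.7·0.07 + 20.6·6.9·0.16 + 3.8·14.7·0.37 + 3.8·6.9·0.36 + 14.7·6.9·0.53] = 702.5 + 277.529 = 980.029.
Under uncorrelated errors the observed covariances equal the true-score covariances, so only the own-variance terms attenuate.
True-score variance = [20.6²·0.58 + 3.8²·0.61 + 14.7²·0.55 + 6.9²·0.64] + 277.529 = 404.257 + 277.529 = 681.786.
Reliability = 681.786 / 980.029 = 0.6957.

0.6957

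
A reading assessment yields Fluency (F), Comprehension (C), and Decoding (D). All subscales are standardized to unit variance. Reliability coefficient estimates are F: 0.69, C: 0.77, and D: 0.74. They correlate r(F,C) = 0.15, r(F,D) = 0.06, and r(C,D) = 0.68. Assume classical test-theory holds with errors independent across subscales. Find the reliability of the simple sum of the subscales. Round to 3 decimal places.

Var(F+C+D) = 3 + 2·[0.15 + 0.06 + 0.68] = 3 + 1.78 = 4.78.
With uncorrelated errors the cross-covariances are all true-score covariance, so they carry over unchanged; only the diagonal terms shrink to ρᵢσᵢ².
True-score variance = [0.69 + 0.77 + 0.74] + 1.78 = 2.2 + 1.78 = 3.98.
Reliability = 3.98 / 4.78 = 0.833.

0.833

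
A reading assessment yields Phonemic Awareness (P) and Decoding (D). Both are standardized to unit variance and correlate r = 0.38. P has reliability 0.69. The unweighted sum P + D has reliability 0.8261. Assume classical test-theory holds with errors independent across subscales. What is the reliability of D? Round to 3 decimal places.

Var(P+D) = 2 + 2·0.38 = 2.760.
True-score variance = ρ_P + ρ_D + 2·0.38, so 0.8261 = (0.69 + ρ_D + 0.76) / 2.760.
ρ_D = 0.8261·2.760 − 0.69 − 0.76 = 0.830.

0.830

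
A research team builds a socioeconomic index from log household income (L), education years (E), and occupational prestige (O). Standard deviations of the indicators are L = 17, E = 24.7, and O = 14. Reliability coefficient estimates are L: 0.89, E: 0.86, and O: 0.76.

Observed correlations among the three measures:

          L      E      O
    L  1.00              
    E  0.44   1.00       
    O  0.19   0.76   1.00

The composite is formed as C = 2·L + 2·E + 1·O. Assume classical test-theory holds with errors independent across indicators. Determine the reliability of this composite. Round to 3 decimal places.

0.921

Var(C) = 2²·17² + 2²·24.7² + 14² + 2·[4·17·24.7·0.44 + 2·17·14·0.19 + 2·24.7·14·0.76] = 3792.36 + 2710.16 = 6502.52.
Under uncorrelated errors the observed covariances equal the true-score covariances, so only the own-variance terms attenuate.
True-score variance = [2²·17²·0.89 + 2²·24.7²·0.86 + 14²·0.76] + 2710.16 = 3276.51 + 2710.16 = 5986.67.
Reliability = 5986.67 / 6502.52 = 0.921.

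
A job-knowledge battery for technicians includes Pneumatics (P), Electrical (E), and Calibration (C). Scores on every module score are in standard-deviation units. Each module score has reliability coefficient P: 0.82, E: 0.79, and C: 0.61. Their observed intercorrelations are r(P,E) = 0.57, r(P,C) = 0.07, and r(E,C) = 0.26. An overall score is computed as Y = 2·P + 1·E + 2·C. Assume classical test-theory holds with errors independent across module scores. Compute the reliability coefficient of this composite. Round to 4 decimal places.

Var(Y) = 2² + 1 + 2² + 2·[2·0.57 + 4·0.07 + 2·0.26] = 9 + 3.88 = 12.88.
Under uncorrelated errors the observed covariances equal the true-score covariances, so only the own-variance terms attenuate.
True-score variance = [2²·0.82 + 0.79 + 2²·0.61] + 3.88 = 6.51 + 3.88 = 10.39.
Reliability = 10.39 / 12.88 = 0.8067.

0.8067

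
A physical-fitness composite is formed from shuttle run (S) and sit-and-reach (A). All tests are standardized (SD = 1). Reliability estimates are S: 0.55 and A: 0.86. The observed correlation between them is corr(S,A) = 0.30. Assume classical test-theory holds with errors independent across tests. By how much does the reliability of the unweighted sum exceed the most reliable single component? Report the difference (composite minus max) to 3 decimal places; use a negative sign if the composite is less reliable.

Var(sum) = 2 + 0.6 = 2.6; true-score variance = 1.41 + 0.6 = 2.01; composite reliability = 0.7731.
Max component reliability = 0.8600.
Difference = 0.7731 − 0.8600 = -0.087.

-0.087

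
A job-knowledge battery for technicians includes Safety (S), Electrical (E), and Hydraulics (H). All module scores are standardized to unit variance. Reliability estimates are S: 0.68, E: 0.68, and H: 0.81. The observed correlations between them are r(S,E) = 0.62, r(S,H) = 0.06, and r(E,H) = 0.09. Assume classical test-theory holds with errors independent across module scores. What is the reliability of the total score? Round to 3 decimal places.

0.817

Var(S+E+H) = 3 + 2·[0.62 + 0.06 + 0.09] = 3 + 1.54 = 4.54.
With uncorrelated errors the cross-covariances are all true-score covariance, so they carry over unchanged; only the diagonal terms shrink to ρᵢσᵢ².
True-score variance = [0.68 + 0.68 + 0.81] + 1.54 = 2.17 + 1.54 = 3.71.
Reliability = 3.71 / 4.54 = 0.817.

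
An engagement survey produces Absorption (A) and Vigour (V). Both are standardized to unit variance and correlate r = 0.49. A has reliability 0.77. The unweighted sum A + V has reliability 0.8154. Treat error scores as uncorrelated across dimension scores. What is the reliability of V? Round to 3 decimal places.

Var(A+V) = 2 + 2·0.49 = 2.980.
True-score variance = ρ_A + ρ_V + 2·0.49, so 0.8154 = (0.77 + ρ_V + 0.98) / 2.980.
ρ_V = 0.8154·2.980 − 0.77 − 0.98 = 0.680.

0.680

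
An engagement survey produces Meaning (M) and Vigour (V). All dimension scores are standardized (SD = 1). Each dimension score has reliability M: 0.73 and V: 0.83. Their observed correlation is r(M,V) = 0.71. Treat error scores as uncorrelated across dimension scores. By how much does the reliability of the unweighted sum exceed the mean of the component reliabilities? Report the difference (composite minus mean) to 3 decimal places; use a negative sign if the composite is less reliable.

Var(sum) = 2 + 1.42 = 3.42; true-score variance = 1.56 + 1.42 = 2.98; composite reliability = 0.8713.
Mean component reliability = 0.7800.
Difference = 0.8713 − 0.7800 = 0.091.

0.091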